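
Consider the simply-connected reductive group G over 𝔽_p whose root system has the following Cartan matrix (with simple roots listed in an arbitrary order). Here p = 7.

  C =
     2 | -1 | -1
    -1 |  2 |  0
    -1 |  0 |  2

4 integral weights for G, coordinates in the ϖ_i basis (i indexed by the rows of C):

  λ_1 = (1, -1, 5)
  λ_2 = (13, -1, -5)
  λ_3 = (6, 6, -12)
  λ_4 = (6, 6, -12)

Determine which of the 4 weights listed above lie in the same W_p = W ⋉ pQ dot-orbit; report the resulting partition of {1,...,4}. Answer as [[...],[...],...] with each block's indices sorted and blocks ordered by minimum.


Cartan matrix: type A_3 (|W|=24); un-permuting the 3 rows.

Each λ_j+ρ reduced to Ā_7; 3-tuples below use C's row order:

  1: (1, 1, 5) · 2: (0, 4, 0) · 3: (0, 4, 0) · 4: (0, 4, 0)

2 distinct reps among the 4 weights ⇒ 2 W_7-linkage classes:

[[1], [2, 3, 4]]


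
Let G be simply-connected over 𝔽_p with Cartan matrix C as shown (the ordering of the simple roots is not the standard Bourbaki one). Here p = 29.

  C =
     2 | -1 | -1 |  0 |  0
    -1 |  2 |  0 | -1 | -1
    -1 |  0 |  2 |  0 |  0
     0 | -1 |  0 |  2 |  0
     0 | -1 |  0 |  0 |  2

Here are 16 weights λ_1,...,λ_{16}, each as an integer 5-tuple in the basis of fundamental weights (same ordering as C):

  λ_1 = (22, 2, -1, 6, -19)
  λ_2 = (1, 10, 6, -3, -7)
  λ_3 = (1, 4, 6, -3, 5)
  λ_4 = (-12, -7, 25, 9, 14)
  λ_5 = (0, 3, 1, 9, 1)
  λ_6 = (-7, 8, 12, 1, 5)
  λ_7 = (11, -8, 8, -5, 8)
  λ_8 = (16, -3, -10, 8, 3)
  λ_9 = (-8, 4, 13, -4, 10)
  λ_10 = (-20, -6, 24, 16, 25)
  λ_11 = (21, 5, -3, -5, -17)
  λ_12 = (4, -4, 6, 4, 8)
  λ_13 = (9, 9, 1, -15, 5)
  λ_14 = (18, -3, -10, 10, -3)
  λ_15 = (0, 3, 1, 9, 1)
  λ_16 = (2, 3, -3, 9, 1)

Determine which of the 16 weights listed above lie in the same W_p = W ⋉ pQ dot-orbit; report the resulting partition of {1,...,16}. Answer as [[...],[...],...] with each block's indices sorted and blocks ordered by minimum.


Dynkin diagram of C (from the 8 off-diagonal −1 entries): D_5.

Each λ_j+ρ reduced to Ā_29; 5-tuples below use C's row order:

    λ_1 → (0, 3, 4, 8, 3)
    λ_2 → (2, 3, 7, 2, 6)
    λ_3 → (2, 3, 7, 2, 6)
    λ_4 → (1, 2, 9, 7, 2)
    λ_5 → (1, 4, 2, 10, 2)
    λ_6 → (2, 3, 7, 2, 6)
    λ_7 → (1, 2, 9, 7, 2)
    λ_8 → (1, 2, 9, 7, 2)
    λ_9 → (2, 3, 7, 2, 6)
    λ_10 → (1, 2, 9, 7, 2)
    λ_11 → (1, 4, 2, 10, 2)
    λ_12 → (2, 3, 7, 2, 6)
    λ_13 → (1, 4, 2, 10, 2)
    λ_14 → (1, 2, 9, 7, 2)
    λ_15 → (1, 4, 2, 10, 2)
    λ_16 → (1, 4, 2, 10, 2)

4 distinct reps among the 16 weights ⇒ 4 W_29-linkage classes:

[[1], [2, 3, 6, 9, 12], [4, 7, 8, 10, 14], [5, 11, 13, 15, 16]]


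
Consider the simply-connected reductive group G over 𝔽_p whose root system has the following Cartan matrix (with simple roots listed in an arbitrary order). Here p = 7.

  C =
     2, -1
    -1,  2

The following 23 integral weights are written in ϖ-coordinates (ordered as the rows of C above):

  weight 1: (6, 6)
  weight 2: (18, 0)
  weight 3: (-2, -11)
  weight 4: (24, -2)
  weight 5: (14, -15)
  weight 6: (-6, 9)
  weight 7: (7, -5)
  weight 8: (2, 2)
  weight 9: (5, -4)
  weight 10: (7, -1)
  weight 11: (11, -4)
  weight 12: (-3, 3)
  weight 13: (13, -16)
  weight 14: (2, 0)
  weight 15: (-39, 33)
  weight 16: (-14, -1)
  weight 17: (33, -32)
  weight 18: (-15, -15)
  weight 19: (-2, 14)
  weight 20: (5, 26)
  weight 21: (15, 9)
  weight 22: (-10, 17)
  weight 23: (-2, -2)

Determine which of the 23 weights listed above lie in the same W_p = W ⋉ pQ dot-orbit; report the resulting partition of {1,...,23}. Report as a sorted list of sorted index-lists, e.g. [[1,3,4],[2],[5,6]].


Dynkin diagram of C (from the 2 off-diagonal −1 entries): A_2.

Alcove-folded reps (p=7, 23 weights, presented ϖ-order):

  1: (0, 0);  2: (1, 1);  3: (3, 3);  4: (3, 1);  5: (6, 1);  6: (2, 2);  7: (3, 3);  8: (3, 3);  9: (3, 3);  10: (6, 1);  11: (2, 2);  12: (2, 2);  13: (6, 1);  14: (3, 1);  15: (3, 3);  16: (6, 1);  17: (3, 1);  18: (0, 0);  19: (6, 1);  20: (1, 1);  21: (2, 2);  22: (2, 2);  23: (1, 1)

The 23 indices split into 6 linkage classes (same alcove rep ⇔ same W_7-dot-orbit):

[[1, 18], [2, 20, 23], [3, 7, 8, 9, 15], [4, 14, 17], [5, 10, 13, 16, 19], [6, 11, 12, 21, 22]]


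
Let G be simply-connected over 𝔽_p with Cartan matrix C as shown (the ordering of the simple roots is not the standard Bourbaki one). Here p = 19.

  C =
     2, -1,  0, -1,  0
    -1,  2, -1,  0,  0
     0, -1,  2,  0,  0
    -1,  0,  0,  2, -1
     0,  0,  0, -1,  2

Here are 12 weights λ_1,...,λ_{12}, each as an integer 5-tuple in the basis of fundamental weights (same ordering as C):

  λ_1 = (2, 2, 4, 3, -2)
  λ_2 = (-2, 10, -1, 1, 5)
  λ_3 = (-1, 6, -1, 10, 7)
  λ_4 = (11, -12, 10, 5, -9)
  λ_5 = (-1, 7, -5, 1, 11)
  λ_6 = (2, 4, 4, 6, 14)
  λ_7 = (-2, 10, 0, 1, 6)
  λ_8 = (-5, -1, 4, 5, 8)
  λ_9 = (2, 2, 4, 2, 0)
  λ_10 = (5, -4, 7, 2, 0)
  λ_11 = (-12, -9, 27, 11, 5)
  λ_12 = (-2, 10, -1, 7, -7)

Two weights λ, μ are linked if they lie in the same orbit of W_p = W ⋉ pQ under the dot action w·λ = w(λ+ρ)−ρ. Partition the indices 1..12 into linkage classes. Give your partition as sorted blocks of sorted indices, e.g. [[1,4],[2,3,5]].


Dynkin diagram of C (from the 8 off-diagonal −1 entries): A_5.

λ_j+ρ reflected into Ā_19 (⟨·,θ^∨⟩≤19); 5-tuples as given:

  1: (3, 3, 5, 3, 1) · 2: (1, 10, 0, 1, 6) · 3: (0, 0, 7, 11, 1) · 4: (1, 10, 0, 1, 6) · 5: (0, 4, 1, 2, 9) · 6: (3, 3, 5, 3, 1) · 7: (1, 10, 0, 1, 6) · 8: (0, 4, 1, 2, 9) · 9: (3, 3, 5, 3, 1) · 10: (3, 3, 5, 3, 1) · 11: (1, 10, 0, 1, 6) · 12: (1, 10, 0, 1, 6)

Linkage partition of the 12 weights (4 classes, p=19):

[[1, 6, 9, 10], [2, 4, 7, 11, 12], [3], [5, 8]]


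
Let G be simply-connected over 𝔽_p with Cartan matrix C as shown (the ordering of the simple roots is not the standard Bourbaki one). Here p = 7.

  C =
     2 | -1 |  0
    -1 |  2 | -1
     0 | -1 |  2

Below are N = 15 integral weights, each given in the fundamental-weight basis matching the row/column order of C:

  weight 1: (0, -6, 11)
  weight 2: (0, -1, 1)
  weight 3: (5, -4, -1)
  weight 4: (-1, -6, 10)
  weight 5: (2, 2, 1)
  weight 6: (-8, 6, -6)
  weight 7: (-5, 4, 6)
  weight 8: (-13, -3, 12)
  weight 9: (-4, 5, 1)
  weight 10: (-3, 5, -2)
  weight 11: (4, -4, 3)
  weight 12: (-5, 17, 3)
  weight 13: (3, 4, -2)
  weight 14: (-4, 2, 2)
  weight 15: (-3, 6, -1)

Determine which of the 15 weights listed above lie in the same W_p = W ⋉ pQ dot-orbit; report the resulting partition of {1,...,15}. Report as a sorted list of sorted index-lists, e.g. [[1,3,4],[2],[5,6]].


Type A_3, rank 3, |W|=24; reorder rows/cols to standard.

W_7-reps of the 15 weights in Ā_7 (same 3-coord order as C):

  1: (1, 0, 2);  2: (1, 0, 2);  3: (3, 0, 3);  4: (1, 0, 2);  5: (2, 3, 1);  6: (2, 5, 0);  7: (1, 0, 2);  8: (1, 0, 2);  9: (2, 3, 1);  10: (2, 3, 1);  11: (2, 3, 1);  12: (3, 0, 3);  13: (2, 3, 1);  14: (3, 0, 3);  15: (2, 5, 0)

Partition of {1..15} into 4 W_7-dot-orbits:

[[1, 2, 4, 7, 8], [3, 12, 14], [5, 9, 10, 11, 13], [6, 15]]


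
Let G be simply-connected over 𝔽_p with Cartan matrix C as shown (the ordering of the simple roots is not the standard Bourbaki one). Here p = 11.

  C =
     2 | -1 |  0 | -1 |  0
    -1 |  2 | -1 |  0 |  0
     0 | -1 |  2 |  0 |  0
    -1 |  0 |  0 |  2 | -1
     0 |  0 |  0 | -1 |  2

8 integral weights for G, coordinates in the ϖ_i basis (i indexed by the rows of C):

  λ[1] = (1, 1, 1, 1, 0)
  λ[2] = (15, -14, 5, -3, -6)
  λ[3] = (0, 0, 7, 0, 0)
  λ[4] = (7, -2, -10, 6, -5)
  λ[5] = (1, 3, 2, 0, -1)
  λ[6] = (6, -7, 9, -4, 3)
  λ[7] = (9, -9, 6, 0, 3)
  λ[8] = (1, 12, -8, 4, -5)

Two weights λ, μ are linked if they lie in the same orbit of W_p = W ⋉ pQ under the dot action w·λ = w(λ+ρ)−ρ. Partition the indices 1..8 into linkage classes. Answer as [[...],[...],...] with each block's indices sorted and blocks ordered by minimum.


A_5 Cartan matrix, 5 simple roots permuted; ρ=(1,1,1,1,1).

Ā_11 reps of the 8 weights (A_5, coords as presented):

    1: (2, 2, 2, 2, 1)
    2: (2, 2, 2, 2, 1)
    3: (1, 1, 7, 1, 0)
    4: (2, 4, 3, 1, 0)
    5: (2, 4, 3, 1, 0)
    6: (2, 4, 3, 1, 0)
    7: (2, 4, 3, 1, 0)
    8: (2, 2, 2, 2, 1)

3 distinct reps among the 8 weights ⇒ 3 W_11-linkage classes:

[[1, 2, 8], [3], [4, 5, 6, 7]]


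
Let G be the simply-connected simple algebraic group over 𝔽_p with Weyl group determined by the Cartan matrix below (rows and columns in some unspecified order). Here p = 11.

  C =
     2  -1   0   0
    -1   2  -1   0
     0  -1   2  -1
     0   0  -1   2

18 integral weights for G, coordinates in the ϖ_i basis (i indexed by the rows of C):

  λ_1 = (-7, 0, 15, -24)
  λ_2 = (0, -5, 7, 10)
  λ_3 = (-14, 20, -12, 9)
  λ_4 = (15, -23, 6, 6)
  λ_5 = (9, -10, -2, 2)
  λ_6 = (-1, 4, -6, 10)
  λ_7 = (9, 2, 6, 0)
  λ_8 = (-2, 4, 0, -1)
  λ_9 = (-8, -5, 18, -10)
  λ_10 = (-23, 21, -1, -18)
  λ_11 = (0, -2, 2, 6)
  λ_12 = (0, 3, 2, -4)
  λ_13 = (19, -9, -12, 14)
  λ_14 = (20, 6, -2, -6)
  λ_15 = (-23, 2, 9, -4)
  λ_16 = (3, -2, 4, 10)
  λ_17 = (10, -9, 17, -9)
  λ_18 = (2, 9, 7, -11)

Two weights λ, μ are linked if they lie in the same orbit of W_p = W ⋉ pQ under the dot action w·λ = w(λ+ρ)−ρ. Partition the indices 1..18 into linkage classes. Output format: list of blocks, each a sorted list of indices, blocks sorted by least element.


Dynkin diagram of C (from the 6 off-diagonal −1 entries): A_4.

Folding the 18 weights λ_j+ρ into Ā_11 (reps in the given 4-coord order):

  1: (1, 4, 1, 0);  2: (1, 4, 0, 3);  3: (0, 1, 2, 7);  4: (1, 4, 0, 3);  5: (0, 1, 2, 7);  6: (0, 0, 5, 6);  7: (0, 1, 2, 7);  8: (1, 4, 1, 0);  9: (4, 2, 1, 0);  10: (0, 0, 5, 6);  11: (0, 1, 2, 7);  12: (1, 4, 0, 3);  13: (4, 2, 1, 0);  14: (1, 4, 1, 0);  15: (7, 1, 0, 2);  16: (1, 4, 0, 3);  17: (7, 1, 0, 2);  18: (7, 1, 0, 2)

These 18 weights hit 6 W_11-dot-orbits; sizes (3, 4, 4, 2, 2, 3):

[[1, 8, 14], [2, 4, 12, 16], [3, 5, 7, 11], [6, 10], [9, 13], [15, 17, 18]]


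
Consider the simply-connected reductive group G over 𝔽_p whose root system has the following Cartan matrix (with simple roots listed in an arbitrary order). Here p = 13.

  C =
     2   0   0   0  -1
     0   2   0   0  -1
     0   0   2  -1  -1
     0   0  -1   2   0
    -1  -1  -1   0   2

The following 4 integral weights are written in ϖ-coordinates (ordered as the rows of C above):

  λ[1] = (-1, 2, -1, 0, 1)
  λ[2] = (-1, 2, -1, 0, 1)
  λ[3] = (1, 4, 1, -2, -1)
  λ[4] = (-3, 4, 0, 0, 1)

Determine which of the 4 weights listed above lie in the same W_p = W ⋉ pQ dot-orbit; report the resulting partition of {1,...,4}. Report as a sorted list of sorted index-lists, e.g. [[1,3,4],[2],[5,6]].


D_5 Cartan matrix, 5 simple roots permuted; ρ=(1,1,1,1,1).

Ā_13 reps of the 4 weights (D_5, coords as presented):

    λ_1 → (0, 3, 0, 1, 2)
    λ_2 → (0, 3, 0, 1, 2)
    λ_3 → (2, 5, 1, 1, 0)
    λ_4 → (2, 5, 1, 1, 0)

The 4 indices split into 2 linkage classes (same alcove rep ⇔ same W_13-dot-orbit):

[[1, 2], [3, 4]]


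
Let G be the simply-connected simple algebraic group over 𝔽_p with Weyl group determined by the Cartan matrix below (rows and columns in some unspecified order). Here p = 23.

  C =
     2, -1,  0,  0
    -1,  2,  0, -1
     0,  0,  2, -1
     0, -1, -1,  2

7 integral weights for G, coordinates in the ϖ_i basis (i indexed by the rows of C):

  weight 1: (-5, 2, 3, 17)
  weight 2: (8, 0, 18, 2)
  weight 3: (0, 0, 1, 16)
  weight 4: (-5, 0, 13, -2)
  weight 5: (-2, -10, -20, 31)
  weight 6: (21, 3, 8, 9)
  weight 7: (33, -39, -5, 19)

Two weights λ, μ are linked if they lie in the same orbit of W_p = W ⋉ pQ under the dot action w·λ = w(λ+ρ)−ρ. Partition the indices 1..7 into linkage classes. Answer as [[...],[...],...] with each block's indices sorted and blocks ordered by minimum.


C ↔ A_4 under row/col permutation; |W(A_4)| = 120.

Folding the 7 weights λ_j+ρ into Ā_23 (reps in the given 4-coord order):

    λ_1 → (1, 1, 2, 17)
    λ_2 → (0, 1, 10, 3)
    λ_3 → (1, 1, 2, 17)
    λ_4 → (0, 1, 10, 3)
    λ_5 → (0, 1, 10, 3)
    λ_6 → (0, 1, 10, 3)
    λ_7 → (11, 1, 3, 4)

Linkage partition of the 7 weights (3 classes, p=23):

[[1, 3], [2, 4, 5, 6], [7]]


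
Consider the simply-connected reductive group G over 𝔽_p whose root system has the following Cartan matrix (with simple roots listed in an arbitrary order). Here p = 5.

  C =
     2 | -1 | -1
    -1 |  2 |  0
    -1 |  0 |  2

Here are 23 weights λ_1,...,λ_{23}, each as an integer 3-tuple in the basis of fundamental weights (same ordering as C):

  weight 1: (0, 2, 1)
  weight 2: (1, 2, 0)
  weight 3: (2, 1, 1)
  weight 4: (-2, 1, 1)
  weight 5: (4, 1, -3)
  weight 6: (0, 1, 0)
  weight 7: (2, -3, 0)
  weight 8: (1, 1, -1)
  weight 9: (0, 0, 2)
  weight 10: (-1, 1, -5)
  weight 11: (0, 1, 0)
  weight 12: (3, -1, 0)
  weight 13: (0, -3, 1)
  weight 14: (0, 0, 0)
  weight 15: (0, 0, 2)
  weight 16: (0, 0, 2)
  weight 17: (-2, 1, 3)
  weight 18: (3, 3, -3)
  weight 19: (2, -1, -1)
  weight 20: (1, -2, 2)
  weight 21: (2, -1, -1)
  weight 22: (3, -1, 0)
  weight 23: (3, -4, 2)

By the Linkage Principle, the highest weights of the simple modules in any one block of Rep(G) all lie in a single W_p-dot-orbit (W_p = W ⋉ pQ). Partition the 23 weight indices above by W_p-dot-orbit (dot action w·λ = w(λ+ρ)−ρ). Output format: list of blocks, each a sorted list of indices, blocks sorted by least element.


Dynkin diagram of C (from the 4 off-diagonal −1 entries): A_3.

Folding the 23 weights λ_j+ρ into Ā_5 (reps in the given 3-coord order):

  [1] (1, 2, 1);  [2] (2, 2, 0);  [3] (3, 0, 0);  [4] (1, 1, 1);  [5] (3, 0, 0);  [6] (1, 2, 1);  [7] (1, 2, 1);  [8] (2, 2, 0);  [9] (1, 1, 3);  [10] (2, 2, 0);  [11] (1, 2, 1);  [12] (4, 0, 1);  [13] (1, 1, 1);  [14] (1, 1, 1);  [15] (1, 1, 3);  [16] (1, 1, 3);  [17] (1, 1, 3);  [18] (1, 1, 1);  [19] (3, 0, 0);  [20] (1, 1, 3);  [21] (3, 0, 0);  [22] (4, 0, 1);  [23] (1, 1, 1)

6 distinct reps among the 23 weights ⇒ 6 W_5-linkage classes:

[[1, 6, 7, 11], [2, 8, 10], [3, 5, 19, 21], [4, 13, 14, 18, 23], [9, 15, 16, 17, 20], [12, 22]]


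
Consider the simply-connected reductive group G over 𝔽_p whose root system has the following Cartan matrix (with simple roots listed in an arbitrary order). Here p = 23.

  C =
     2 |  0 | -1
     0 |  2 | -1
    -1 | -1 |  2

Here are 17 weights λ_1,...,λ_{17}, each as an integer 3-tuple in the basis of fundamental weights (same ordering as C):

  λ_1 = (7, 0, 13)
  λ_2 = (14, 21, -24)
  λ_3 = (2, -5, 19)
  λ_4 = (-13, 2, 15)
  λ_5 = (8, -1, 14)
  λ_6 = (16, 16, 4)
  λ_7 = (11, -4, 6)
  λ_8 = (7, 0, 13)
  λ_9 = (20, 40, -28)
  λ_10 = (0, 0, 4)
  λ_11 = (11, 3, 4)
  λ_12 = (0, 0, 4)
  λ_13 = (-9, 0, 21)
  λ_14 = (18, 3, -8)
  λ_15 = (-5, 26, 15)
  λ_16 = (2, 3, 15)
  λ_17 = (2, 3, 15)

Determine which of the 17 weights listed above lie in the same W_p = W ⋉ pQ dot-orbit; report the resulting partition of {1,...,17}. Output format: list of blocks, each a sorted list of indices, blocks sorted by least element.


Root system A_3: the 3×3 matrix C matches after relabeling.

W_23-reps of the 17 weights in Ā_23 (same 3-coord order as C):

  [1] (8, 1, 14)
  [2] (8, 1, 14)
  [3] (3, 4, 16)
  [4] (12, 3, 4)
  [5] (8, 1, 14)
  [6] (1, 1, 5)
  [7] (12, 3, 4)
  [8] (8, 1, 14)
  [9] (12, 4, 5)
  [10] (1, 1, 5)
  [11] (12, 4, 5)
  [12] (1, 1, 5)
  [13] (8, 1, 14)
  [14] (12, 3, 4)
  [15] (12, 3, 4)
  [16] (3, 4, 16)
  [17] (3, 4, 16)

Linkage partition of the 17 weights (5 classes, p=23):

[[1, 2, 5, 8, 13], [3, 16, 17], [4, 7, 14, 15], [6, 10, 12], [9, 11]]


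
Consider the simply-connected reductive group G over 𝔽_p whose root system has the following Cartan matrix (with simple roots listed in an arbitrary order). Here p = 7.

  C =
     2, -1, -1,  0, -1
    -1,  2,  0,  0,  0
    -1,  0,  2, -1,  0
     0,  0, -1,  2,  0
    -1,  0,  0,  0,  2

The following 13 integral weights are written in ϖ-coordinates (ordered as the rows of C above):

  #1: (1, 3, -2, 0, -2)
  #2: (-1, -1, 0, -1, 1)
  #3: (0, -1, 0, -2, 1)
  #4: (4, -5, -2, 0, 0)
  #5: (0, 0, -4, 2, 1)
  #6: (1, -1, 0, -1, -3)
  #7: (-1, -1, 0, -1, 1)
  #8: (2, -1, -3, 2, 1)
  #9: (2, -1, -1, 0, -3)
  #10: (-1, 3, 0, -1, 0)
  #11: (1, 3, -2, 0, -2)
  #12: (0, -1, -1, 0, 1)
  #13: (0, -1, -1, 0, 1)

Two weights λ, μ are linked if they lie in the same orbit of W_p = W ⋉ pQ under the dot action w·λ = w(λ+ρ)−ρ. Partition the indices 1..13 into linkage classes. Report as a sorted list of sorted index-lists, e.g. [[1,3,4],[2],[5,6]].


C ↔ D_5 under row/col permutation; |W(D_5)| = 1920.

Folding the 13 weights λ_j+ρ into Ā_7 (reps in the given 5-coord order):

  λ_1+ρ ↦ (0, 4, 1, 0, 1) · λ_2+ρ ↦ (0, 0, 1, 0, 2) · λ_3+ρ ↦ (1, 0, 0, 1, 2) · λ_4+ρ ↦ (0, 4, 1, 0, 1) · λ_5+ρ ↦ (1, 1, 1, 0, 0) · λ_6+ρ ↦ (0, 0, 1, 0, 2) · λ_7+ρ ↦ (0, 0, 1, 0, 2) · λ_8+ρ ↦ (1, 0, 0, 1, 2) · λ_9+ρ ↦ (1, 0, 0, 1, 2) · λ_10+ρ ↦ (0, 4, 1, 0, 1) · λ_11+ρ ↦ (0, 4, 1, 0, 1) · λ_12+ρ ↦ (1, 0, 0, 1, 2) · λ_13+ρ ↦ (1, 0, 0, 1, 2)

The 13 indices split into 4 linkage classes (same alcove rep ⇔ same W_7-dot-orbit):

[[1, 4, 10, 11], [2, 6, 7], [3, 8, 9, 12, 13], [5]]


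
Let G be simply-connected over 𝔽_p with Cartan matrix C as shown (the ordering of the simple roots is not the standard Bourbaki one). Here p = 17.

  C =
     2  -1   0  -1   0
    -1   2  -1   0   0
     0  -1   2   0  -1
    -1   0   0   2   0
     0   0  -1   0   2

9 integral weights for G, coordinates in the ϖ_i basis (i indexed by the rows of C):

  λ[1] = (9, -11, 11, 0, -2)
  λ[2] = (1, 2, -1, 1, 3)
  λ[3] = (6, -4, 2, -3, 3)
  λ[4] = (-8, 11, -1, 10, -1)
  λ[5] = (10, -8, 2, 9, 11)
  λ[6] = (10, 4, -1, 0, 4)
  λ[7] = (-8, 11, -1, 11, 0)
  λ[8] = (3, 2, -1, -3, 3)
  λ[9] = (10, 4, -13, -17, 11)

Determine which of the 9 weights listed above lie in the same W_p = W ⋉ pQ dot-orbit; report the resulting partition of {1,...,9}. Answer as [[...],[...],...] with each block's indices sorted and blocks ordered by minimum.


Type A_5, rank 5, |W|=720; reorder rows/cols to standard.

Each λ_j+ρ reduced to Ā_17; 5-tuples below use C's row order:

  λ_1 → (0, 10, 1, 1, 1)
  λ_2 → (2, 3, 0, 2, 4)
  λ_3 → (2, 3, 0, 2, 4)
  λ_4 → (7, 5, 0, 4, 0)
  λ_5 → (2, 3, 0, 2, 4)
  λ_6 → (7, 5, 0, 4, 0)
  λ_7 → (7, 5, 0, 4, 0)
  λ_8 → (2, 3, 0, 2, 4)
  λ_9 → (7, 5, 0, 4, 0)

Partition of {1..9} into 3 W_17-dot-orbits:

[[1], [2, 3, 5, 8], [4, 6, 7, 9]]


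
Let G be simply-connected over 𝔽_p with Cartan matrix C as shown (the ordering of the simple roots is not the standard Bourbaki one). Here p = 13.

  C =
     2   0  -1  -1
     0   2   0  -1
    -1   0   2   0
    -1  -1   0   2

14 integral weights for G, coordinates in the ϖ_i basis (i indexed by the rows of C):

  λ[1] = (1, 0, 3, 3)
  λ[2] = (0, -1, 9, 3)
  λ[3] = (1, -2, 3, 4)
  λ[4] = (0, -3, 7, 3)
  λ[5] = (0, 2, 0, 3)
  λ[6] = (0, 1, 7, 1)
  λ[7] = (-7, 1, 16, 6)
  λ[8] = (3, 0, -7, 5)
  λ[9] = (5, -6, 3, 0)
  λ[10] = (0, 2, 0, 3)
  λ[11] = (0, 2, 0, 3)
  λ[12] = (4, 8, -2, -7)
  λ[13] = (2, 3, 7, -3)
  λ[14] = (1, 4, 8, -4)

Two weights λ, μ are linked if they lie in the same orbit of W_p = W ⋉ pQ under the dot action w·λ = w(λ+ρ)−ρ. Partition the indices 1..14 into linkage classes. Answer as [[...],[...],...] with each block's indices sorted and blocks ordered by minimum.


A_4 Cartan matrix, 4 simple roots permuted; ρ=(1,1,1,1).

W_13-reps of the 14 weights in Ā_13 (same 4-coord order as C):

    [1] (2, 1, 4, 4)
    [2] (1, 2, 8, 2)
    [3] (2, 1, 4, 4)
    [4] (1, 2, 8, 2)
    [5] (1, 3, 1, 4)
    [6] (1, 2, 8, 2)
    [7] (2, 1, 4, 4)
    [8] (2, 1, 4, 4)
    [9] (2, 1, 4, 4)
    [10] (1, 3, 1, 4)
    [11] (1, 3, 1, 4)
    [12] (1, 3, 1, 4)
    [13] (1, 2, 8, 2)
    [14] (1, 2, 8, 2)

The 14 indices split into 3 linkage classes (same alcove rep ⇔ same W_13-dot-orbit):

[[1, 3, 7, 8, 9], [2, 4, 6, 13, 14], [5, 10, 11, 12]]


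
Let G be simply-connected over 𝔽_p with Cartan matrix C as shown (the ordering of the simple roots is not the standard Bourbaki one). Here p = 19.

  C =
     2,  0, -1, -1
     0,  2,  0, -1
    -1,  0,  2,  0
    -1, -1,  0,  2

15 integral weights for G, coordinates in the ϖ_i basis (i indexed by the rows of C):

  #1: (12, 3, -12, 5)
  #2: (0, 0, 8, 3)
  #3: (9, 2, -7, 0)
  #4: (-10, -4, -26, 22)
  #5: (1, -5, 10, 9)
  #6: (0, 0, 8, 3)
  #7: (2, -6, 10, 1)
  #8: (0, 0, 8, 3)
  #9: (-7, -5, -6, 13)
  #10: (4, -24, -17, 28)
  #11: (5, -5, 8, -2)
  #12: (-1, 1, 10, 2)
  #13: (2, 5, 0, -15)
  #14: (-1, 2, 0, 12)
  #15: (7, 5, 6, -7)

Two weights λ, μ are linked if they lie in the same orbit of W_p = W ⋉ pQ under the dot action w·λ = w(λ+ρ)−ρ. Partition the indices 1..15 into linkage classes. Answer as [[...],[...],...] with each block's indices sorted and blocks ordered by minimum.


A_4 Cartan matrix, 4 simple roots permuted; ρ=(1,1,1,1).

W_19-reps of the 15 weights in Ā_19 (same 4-coord order as C):

  [1] (2, 0, 7, 6) · [2] (1, 1, 9, 4) · [3] (4, 3, 6, 1) · [4] (4, 3, 6, 1) · [5] (2, 0, 7, 6) · [6] (1, 1, 9, 4) · [7] (0, 2, 11, 3) · [8] (1, 1, 9, 4) · [9] (4, 3, 6, 1) · [10] (4, 3, 6, 1) · [11] (1, 1, 9, 4) · [12] (0, 2, 11, 3) · [13] (4, 3, 6, 1) · [14] (0, 3, 1, 13) · [15] (2, 0, 7, 6)

These 15 weights hit 5 W_19-dot-orbits; sizes (3, 4, 5, 2, 1):

[[1, 5, 15], [2, 6, 8, 11], [3, 4, 9, 10, 13], [7, 12], [14]]


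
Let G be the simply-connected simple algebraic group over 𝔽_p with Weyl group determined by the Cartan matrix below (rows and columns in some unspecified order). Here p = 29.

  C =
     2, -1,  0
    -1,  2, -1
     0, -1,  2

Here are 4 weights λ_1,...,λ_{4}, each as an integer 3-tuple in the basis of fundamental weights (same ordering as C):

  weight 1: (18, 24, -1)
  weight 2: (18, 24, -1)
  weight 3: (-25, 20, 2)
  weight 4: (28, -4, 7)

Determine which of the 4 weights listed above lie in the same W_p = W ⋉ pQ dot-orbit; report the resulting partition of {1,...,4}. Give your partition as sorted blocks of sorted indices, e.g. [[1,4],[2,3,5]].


Root system A_3: the 3×3 matrix C matches after relabeling.

W_29-reps of the 4 weights in Ā_29 (same 3-coord order as C):

    λ_1 → (4, 10, 15)
    λ_2 → (4, 10, 15)
    λ_3 → (21, 3, 0)
    λ_4 → (21, 3, 0)

These 4 weights hit 2 W_29-dot-orbits; sizes (2, 2):

[[1, 2], [3, 4]]


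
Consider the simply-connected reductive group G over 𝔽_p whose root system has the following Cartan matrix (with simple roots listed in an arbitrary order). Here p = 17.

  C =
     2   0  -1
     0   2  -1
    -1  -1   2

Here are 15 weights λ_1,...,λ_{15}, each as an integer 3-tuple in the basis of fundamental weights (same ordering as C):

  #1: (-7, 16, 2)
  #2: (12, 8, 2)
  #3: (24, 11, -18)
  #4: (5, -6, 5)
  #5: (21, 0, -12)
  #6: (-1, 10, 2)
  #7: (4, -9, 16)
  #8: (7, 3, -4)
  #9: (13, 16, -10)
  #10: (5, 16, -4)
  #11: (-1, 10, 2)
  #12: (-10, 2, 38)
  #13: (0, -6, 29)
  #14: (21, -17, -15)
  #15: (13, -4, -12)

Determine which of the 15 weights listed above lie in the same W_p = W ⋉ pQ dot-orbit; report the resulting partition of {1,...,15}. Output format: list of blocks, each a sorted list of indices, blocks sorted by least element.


Cartan matrix: type A_3 (|W|=24); un-permuting the 3 rows.

Folding the 15 weights λ_j+ρ into Ā_17 (reps in the given 3-coord order):

    1: (0, 11, 3)
    2: (5, 1, 3)
    3: (0, 3, 9)
    4: (6, 5, 1)
    5: (6, 5, 1)
    6: (0, 11, 3)
    7: (0, 3, 9)
    8: (5, 1, 3)
    9: (0, 3, 9)
    10: (0, 11, 3)
    11: (0, 11, 3)
    12: (5, 1, 3)
    13: (5, 1, 3)
    14: (5, 1, 3)
    15: (0, 11, 3)

4 distinct reps among the 15 weights ⇒ 4 W_17-linkage classes:

[[1, 6, 10, 11, 15], [2, 8, 12, 13, 14], [3, 7, 9], [4, 5]]


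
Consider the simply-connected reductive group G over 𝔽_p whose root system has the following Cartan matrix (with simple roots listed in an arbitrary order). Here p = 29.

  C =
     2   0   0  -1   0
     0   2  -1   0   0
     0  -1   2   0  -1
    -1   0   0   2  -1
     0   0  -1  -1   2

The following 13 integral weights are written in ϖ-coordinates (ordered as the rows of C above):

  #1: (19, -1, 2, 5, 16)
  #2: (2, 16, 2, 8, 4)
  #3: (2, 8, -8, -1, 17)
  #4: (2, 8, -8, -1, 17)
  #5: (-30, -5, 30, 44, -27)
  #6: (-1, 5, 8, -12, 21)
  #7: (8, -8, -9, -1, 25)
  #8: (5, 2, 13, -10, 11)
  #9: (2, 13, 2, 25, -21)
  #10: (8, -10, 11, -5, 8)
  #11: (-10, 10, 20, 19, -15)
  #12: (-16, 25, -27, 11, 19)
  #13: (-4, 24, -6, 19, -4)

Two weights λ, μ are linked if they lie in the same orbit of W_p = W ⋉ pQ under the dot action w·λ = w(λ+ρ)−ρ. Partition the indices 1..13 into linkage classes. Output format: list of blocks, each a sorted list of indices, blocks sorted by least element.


Root system A_5: the 5×5 matrix C matches after relabeling.

Ā_29 reps of the 13 weights (A_5, coords as presented):

  λ_1+ρ ↦ (3, 3, 14, 6, 3) · λ_2+ρ ↦ (5, 9, 3, 4, 5) · λ_3+ρ ↦ (3, 2, 7, 0, 11) · λ_4+ρ ↦ (3, 2, 7, 0, 11) · λ_5+ρ ↦ (2, 1, 16, 8, 0) · λ_6+ρ ↦ (3, 2, 7, 0, 11) · λ_7+ρ ↦ (3, 2, 7, 0, 11) · λ_8+ρ ↦ (3, 3, 14, 6, 3) · λ_9+ρ ↦ (3, 3, 14, 6, 3) · λ_10+ρ ↦ (5, 9, 3, 4, 5) · λ_11+ρ ↦ (3, 2, 7, 0, 11) · λ_12+ρ ↦ (3, 3, 14, 6, 3) · λ_13+ρ ↦ (5, 9, 3, 4, 5)

4 distinct reps among the 13 weights ⇒ 4 W_29-linkage classes:

[[1, 8, 9, 12], [2, 10, 13], [3, 4, 6, 7, 11], [5]]


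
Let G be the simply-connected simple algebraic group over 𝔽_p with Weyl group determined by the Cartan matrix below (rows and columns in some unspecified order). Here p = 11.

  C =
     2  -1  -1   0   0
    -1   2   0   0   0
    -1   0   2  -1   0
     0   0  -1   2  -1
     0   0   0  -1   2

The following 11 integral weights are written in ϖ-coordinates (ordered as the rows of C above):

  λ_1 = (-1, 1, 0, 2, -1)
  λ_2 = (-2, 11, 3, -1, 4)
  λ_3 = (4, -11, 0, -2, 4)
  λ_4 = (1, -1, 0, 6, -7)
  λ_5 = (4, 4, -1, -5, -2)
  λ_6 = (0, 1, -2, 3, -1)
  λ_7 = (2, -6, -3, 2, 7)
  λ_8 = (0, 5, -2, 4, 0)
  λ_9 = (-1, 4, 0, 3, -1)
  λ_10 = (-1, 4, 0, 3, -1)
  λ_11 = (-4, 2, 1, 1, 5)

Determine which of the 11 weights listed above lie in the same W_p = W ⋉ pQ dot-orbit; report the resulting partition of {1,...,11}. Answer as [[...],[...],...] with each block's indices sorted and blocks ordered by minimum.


Root system A_5: the 5×5 matrix C matches after relabeling.

Each λ_j+ρ reduced to Ā_11; 5-tuples below use C's row order:

  λ_1 → (0, 2, 1, 3, 0) · λ_2 → (0, 2, 1, 3, 0) · λ_3 → (0, 5, 1, 4, 0) · λ_4 → (2, 0, 1, 1, 6) · λ_5 → (0, 5, 1, 4, 0) · λ_6 → (0, 2, 1, 3, 0) · λ_7 → (2, 0, 1, 1, 6) · λ_8 → (0, 5, 1, 4, 0) · λ_9 → (0, 5, 1, 4, 0) · λ_10 → (0, 5, 1, 4, 0) · λ_11 → (2, 0, 1, 1, 6)

Partition of {1..11} into 3 W_11-dot-orbits:

[[1, 2, 6], [3, 5, 8, 9, 10], [4, 7, 11]]


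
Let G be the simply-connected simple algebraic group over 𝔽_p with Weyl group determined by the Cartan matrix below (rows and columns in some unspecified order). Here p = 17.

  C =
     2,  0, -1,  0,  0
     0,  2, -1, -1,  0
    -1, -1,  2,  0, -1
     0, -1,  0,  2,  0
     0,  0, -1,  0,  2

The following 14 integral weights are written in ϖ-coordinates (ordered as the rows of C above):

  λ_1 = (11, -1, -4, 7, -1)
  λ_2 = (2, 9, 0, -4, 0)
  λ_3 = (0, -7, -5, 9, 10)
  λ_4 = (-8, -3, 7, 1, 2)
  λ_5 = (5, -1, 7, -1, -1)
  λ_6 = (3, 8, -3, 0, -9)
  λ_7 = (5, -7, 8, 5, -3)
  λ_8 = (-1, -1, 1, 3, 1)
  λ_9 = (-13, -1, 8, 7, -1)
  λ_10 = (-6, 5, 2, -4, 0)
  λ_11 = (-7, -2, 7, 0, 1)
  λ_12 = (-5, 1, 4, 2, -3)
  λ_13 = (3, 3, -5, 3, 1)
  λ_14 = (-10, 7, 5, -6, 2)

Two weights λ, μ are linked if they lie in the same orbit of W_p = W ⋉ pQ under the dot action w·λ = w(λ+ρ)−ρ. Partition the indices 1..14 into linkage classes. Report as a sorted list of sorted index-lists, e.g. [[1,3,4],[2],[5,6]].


Cartan matrix: type D_5 (|W|=1920); un-permuting the 5 rows.

Folding the 14 weights λ_j+ρ into Ā_17 (reps in the given 5-coord order):

  λ_1 → (6, 0, 3, 5, 0)
  λ_2 → (3, 1, 1, 3, 1)
  λ_3 → (6, 1, 1, 0, 2)
  λ_4 → (6, 1, 1, 0, 2)
  λ_5 → (6, 0, 3, 5, 0)
  λ_6 → (6, 1, 1, 0, 2)
  λ_7 → (6, 1, 1, 0, 2)
  λ_8 → (0, 0, 2, 4, 2)
  λ_9 → (6, 0, 3, 5, 0)
  λ_10 → (3, 1, 1, 3, 1)
  λ_11 → (6, 1, 1, 0, 2)
  λ_12 → (3, 1, 1, 3, 1)
  λ_13 → (0, 0, 2, 4, 2)
  λ_14 → (6, 0, 3, 5, 0)

Partition of {1..14} into 4 W_17-dot-orbits:

[[1, 5, 9, 14], [2, 10, 12], [3, 4, 6, 7, 11], [8, 13]]


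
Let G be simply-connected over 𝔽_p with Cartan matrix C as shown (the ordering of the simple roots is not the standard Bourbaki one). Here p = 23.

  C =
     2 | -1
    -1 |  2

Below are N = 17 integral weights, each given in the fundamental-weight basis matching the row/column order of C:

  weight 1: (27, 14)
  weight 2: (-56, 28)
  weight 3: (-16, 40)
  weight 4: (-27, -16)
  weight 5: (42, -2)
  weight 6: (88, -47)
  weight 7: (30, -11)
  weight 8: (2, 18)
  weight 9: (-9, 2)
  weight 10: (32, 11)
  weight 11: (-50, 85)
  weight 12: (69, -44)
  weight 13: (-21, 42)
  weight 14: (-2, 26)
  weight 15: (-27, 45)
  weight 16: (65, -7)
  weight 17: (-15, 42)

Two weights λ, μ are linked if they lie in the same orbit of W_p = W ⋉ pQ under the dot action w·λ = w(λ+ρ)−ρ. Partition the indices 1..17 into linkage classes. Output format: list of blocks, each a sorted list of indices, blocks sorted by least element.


C ↔ A_2 under row/col permutation; |W(A_2)| = 6.

W_23-reps of the 17 weights in Ā_23 (same 2-coord order as C):

  1: (3, 5)
  2: (6, 3)
  3: (3, 5)
  4: (3, 5)
  5: (3, 19)
  6: (0, 3)
  7: (13, 2)
  8: (3, 19)
  9: (3, 5)
  10: (1, 10)
  11: (6, 3)
  12: (3, 19)
  13: (0, 3)
  14: (3, 19)
  15: (0, 3)
  16: (6, 3)
  17: (6, 3)

Grouping the 17 weights by Ā_23-representative: 6 linkage classes.

[[1, 3, 4, 9], [2, 11, 16, 17], [5, 8, 12, 14], [6, 13, 15], [7], [10]]


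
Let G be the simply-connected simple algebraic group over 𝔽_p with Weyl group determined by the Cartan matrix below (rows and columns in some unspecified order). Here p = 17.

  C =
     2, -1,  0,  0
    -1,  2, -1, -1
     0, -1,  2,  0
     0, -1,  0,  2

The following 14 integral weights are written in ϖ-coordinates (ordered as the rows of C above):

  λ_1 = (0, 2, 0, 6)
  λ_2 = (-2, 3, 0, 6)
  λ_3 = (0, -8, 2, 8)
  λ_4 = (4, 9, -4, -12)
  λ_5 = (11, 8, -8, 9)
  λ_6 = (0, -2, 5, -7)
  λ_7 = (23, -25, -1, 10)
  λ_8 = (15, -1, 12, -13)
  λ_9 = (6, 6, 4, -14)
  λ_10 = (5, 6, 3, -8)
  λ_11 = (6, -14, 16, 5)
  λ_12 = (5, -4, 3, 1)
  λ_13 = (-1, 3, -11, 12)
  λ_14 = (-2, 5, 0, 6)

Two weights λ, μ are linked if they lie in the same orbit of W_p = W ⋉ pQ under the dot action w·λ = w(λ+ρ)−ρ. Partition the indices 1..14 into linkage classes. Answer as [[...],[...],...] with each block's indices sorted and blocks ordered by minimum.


Type D_4, rank 4, |W|=192; reorder rows/cols to standard.

Alcove-folded reps (p=17, 14 weights, presented ϖ-order):

  1: (1, 3, 1, 7)
  2: (1, 3, 1, 7)
  3: (3, 2, 1, 1)
  4: (1, 3, 1, 7)
  5: (2, 1, 7, 4)
  6: (5, 1, 0, 0)
  7: (6, 0, 4, 7)
  8: (4, 0, 1, 0)
  9: (1, 3, 1, 7)
  10: (6, 0, 4, 7)
  11: (6, 0, 4, 7)
  12: (3, 2, 1, 1)
  13: (6, 0, 4, 7)
  14: (1, 3, 1, 7)

Grouping the 14 weights by Ā_17-representative: 6 linkage classes.

[[1, 2, 4, 9, 14], [3, 12], [5], [6], [7, 10, 11, 13], [8]]


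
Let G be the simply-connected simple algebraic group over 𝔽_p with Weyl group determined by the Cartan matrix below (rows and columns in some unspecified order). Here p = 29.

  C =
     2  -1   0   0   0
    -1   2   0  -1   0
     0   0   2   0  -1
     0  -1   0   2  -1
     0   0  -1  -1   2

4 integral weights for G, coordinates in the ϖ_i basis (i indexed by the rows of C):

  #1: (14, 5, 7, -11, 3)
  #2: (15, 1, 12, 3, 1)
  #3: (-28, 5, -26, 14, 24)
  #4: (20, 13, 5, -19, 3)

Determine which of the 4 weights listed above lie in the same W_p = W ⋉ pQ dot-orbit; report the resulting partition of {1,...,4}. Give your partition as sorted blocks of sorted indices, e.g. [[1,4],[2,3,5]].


Type A_5, rank 5, |W|=720; reorder rows/cols to standard.

Folding the 4 weights λ_j+ρ into Ā_29 (reps in the given 5-coord order):

    1: (11, 4, 2, 0, 6)
    2: (8, 2, 5, 4, 2)
    3: (11, 4, 2, 0, 6)
    4: (11, 4, 2, 0, 6)

Linkage partition of the 4 weights (2 classes, p=29):

[[1, 3, 4], [2]]


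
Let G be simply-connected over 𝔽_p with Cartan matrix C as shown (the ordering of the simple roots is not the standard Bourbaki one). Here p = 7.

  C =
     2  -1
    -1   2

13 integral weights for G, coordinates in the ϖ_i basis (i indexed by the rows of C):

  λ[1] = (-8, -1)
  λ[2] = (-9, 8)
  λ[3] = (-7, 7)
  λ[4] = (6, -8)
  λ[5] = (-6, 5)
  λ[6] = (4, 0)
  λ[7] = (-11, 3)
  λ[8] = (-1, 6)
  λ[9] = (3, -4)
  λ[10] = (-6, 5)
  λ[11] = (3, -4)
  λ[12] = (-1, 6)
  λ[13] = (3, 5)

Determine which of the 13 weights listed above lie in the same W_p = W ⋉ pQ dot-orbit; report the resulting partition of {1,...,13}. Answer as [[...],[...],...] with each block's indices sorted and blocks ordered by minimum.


Type A_2, rank 2, |W|=6; reorder rows/cols to standard.

W_7-reps of the 13 weights in Ā_7 (same 2-coord order as C):

  λ_1+ρ ↦ (0, 7) · λ_2+ρ ↦ (5, 1) · λ_3+ρ ↦ (5, 1) · λ_4+ρ ↦ (0, 7) · λ_5+ρ ↦ (5, 1) · λ_6+ρ ↦ (5, 1) · λ_7+ρ ↦ (1, 3) · λ_8+ρ ↦ (0, 7) · λ_9+ρ ↦ (1, 3) · λ_10+ρ ↦ (5, 1) · λ_11+ρ ↦ (1, 3) · λ_12+ρ ↦ (0, 7) · λ_13+ρ ↦ (1, 3)

These 13 weights hit 3 W_7-dot-orbits; sizes (4, 5, 4):

[[1, 4, 8, 12], [2, 3, 5, 6, 10], [7, 9, 11, 13]]


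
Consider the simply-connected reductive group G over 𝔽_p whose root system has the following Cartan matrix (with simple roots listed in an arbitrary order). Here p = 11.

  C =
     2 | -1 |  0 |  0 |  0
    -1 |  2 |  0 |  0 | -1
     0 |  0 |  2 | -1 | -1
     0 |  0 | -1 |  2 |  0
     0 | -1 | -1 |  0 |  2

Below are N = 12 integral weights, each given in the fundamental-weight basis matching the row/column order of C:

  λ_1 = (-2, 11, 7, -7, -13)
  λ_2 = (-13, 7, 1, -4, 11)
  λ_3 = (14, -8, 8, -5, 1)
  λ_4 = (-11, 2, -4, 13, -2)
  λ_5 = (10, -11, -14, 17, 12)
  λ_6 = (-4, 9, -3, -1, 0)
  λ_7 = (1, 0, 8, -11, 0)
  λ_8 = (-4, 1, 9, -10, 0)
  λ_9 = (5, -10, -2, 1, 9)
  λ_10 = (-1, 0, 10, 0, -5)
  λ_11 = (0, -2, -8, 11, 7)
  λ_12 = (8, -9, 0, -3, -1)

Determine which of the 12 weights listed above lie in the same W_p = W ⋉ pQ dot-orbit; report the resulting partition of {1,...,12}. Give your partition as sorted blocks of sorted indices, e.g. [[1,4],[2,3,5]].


Cartan matrix: type A_5 (|W|=720); un-permuting the 5 rows.

Folding the 12 weights λ_j+ρ into Ā_11 (reps in the given 5-coord order):

    λ_1 → (1, 0, 6, 3, 1)
    λ_2 → (2, 0, 7, 0, 1)
    λ_3 → (0, 2, 4, 0, 1)
    λ_4 → (2, 0, 7, 0, 1)
    λ_5 → (2, 5, 0, 1, 3)
    λ_6 → (3, 6, 1, 1, 0)
    λ_7 → (0, 1, 1, 7, 0)
    λ_8 → (0, 1, 1, 7, 0)
    λ_9 → (3, 6, 1, 1, 0)
    λ_10 → (2, 0, 7, 0, 1)
    λ_11 → (1, 0, 6, 3, 1)
    λ_12 → (0, 1, 1, 7, 0)

The 12 indices split into 6 linkage classes (same alcove rep ⇔ same W_11-dot-orbit):

[[1, 11], [2, 4, 10], [3], [5], [6, 9], [7, 8, 12]]


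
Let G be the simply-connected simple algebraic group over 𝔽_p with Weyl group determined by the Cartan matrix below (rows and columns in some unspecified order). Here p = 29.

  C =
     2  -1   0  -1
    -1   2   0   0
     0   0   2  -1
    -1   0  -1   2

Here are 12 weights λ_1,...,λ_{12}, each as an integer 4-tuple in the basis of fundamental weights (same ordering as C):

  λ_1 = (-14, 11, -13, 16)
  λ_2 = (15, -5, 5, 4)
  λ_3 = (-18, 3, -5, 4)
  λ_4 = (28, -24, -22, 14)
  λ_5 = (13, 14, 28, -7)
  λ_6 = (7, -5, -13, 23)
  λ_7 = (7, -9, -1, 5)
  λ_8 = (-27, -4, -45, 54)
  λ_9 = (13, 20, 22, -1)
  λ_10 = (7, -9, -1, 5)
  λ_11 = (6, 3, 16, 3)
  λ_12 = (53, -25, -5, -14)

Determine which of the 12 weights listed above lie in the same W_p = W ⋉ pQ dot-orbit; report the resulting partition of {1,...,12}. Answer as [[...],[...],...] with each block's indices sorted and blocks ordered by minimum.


Type A_4, rank 4, |W|=120; reorder rows/cols to standard.

Each λ_j+ρ reduced to Ā_29; 4-tuples below use C's row order:

  λ_1 → (4, 1, 4, 8) · λ_2 → (12, 4, 6, 5) · λ_3 → (4, 1, 4, 8) · λ_4 → (0, 8, 0, 6) · λ_5 → (0, 8, 0, 6) · λ_6 → (4, 1, 9, 12) · λ_7 → (0, 8, 0, 6) · λ_8 → (0, 15, 0, 3) · λ_9 → (0, 8, 0, 6) · λ_10 → (0, 8, 0, 6) · λ_11 → (7, 1, 14, 4) · λ_12 → (4, 1, 4, 8)

Linkage partition of the 12 weights (6 classes, p=29):

[[1, 3, 12], [2], [4, 5, 7, 9, 10], [6], [8], [11]]


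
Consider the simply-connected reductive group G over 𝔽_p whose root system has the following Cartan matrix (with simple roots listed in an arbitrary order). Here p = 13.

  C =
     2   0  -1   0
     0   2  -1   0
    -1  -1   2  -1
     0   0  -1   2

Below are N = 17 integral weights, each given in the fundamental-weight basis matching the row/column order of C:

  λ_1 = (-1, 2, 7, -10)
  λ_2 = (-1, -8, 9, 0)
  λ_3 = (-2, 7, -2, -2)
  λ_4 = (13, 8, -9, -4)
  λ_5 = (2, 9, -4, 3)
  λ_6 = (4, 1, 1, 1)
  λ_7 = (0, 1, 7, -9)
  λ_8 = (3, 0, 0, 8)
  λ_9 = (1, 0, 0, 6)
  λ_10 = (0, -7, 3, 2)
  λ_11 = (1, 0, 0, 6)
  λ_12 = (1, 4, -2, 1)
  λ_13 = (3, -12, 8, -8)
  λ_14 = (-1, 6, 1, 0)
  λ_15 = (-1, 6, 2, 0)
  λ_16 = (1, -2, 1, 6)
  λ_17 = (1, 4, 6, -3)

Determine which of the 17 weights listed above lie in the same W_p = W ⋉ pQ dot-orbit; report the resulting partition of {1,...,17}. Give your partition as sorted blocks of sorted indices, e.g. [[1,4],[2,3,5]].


Root system D_4: the 4×4 matrix C matches after relabeling.

Each λ_j+ρ reduced to Ā_13; 4-tuples below use C's row order:

  λ_1 → (1, 2, 0, 8);  λ_2 → (0, 7, 2, 1);  λ_3 → (1, 4, 1, 1);  λ_4 → (2, 1, 1, 7);  λ_5 → (0, 7, 2, 1);  λ_6 → (5, 2, 2, 2);  λ_7 → (1, 2, 0, 8);  λ_8 → (2, 1, 1, 7);  λ_9 → (2, 1, 1, 7);  λ_10 → (1, 4, 1, 1);  λ_11 → (2, 1, 1, 7);  λ_12 → (1, 4, 1, 1);  λ_13 → (5, 2, 2, 2);  λ_14 → (0, 7, 2, 1);  λ_15 → (0, 7, 2, 1);  λ_16 → (2, 1, 1, 7);  λ_17 → (1, 4, 1, 1)

The 17 indices split into 5 linkage classes (same alcove rep ⇔ same W_13-dot-orbit):

[[1, 7], [2, 5, 14, 15], [3, 10, 12, 17], [4, 8, 9, 11, 16], [6, 13]]


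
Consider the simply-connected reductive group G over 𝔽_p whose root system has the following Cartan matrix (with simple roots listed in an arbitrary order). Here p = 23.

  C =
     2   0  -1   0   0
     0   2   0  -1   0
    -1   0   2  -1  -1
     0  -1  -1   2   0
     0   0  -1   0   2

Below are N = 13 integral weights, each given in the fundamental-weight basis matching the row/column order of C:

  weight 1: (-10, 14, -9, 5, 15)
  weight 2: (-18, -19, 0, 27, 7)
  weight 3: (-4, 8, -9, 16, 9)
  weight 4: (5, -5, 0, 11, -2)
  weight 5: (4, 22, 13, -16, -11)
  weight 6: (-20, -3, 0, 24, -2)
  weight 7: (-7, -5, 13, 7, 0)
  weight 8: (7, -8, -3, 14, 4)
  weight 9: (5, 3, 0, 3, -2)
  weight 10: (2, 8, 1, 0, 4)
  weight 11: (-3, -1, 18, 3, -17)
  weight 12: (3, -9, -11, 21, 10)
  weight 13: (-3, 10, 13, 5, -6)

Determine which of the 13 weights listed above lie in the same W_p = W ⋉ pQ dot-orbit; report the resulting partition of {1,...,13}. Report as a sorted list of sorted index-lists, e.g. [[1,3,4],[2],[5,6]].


Dynkin diagram of C (from the 8 off-diagonal −1 entries): D_5.

Ā_23 reps of the 13 weights (D_5, coords as presented):

    λ_1 → (5, 4, 1, 2, 2)
    λ_2 → (5, 4, 1, 2, 2)
    λ_3 → (5, 4, 1, 2, 2)
    λ_4 → (6, 4, 0, 4, 1)
    λ_5 → (6, 4, 0, 4, 1)
    λ_6 → (2, 1, 0, 0, 16)
    λ_7 → (6, 4, 0, 4, 1)
    λ_8 → (5, 4, 1, 2, 2)
    λ_9 → (6, 4, 0, 4, 1)
    λ_10 → (3, 9, 2, 1, 5)
    λ_11 → (2, 1, 0, 0, 16)
    λ_12 → (6, 4, 0, 4, 1)
    λ_13 → (5, 4, 1, 2, 2)

Linkage partition of the 13 weights (4 classes, p=23):

[[1, 2, 3, 8, 13], [4, 5, 7, 9, 12], [6, 11], [10]]
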